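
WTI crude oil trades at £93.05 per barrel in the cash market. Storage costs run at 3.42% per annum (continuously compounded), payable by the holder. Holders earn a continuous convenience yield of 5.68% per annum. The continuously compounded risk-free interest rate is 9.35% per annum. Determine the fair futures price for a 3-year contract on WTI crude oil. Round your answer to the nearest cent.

£115.10 per barrel

Net carry = r + u − y = 0.0935 + 0.0342 − 0.0568 = 0.0709
F = S·e^((r+u−y)T) = 93.05 · e^(0.0709 × 3) = 93.05 · e^0.212700
= 93.05 × 1.237013 = £115.10 per barrel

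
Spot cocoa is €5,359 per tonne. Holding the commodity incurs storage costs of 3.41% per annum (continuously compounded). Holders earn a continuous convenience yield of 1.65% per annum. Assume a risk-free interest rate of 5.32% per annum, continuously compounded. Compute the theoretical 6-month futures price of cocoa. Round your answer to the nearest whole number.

Net carry = r + u − y = 0.0532 + 0.0341 − 0.0165 = 0.0708
F = S·e^((r+u−y)T) = 5359 · e^(0.0708 × 6/12) = 5359 · e^0.035400
= 5359 × 1.036034 = €5,552 per tonne

€5,552 per tonne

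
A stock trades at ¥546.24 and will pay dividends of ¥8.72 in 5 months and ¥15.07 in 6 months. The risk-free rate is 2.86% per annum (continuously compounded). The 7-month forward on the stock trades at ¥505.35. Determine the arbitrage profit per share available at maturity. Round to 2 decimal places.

PV(dividends) I = 8.72·e^(−0.0286·5/12) + 15.07·e^(−0.0286·6/12) = 23.4727
Fair forward F* = (S − I)·e^(rT) = (546.24 − 23.4727)·e^0.016683 = 522.7673 × 1.016823 = 531.5618
Market ¥505.35 < fair 531.5618: forward underpriced → reverse cash-and-carry (short the stock, invest proceeds at r, pay the dividends, go long the forward).
Profit at T = |F_mkt − F*| = |505.35 − 531.5618| = ¥26.21 per share

¥26.21 per share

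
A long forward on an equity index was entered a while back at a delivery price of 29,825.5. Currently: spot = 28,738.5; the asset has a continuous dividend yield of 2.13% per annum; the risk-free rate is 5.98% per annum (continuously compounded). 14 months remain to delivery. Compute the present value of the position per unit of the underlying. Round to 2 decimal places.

Current fair forward for the remaining 14 months: F = S·e^((r − q)·T), (r − q) = 0.0598 − 0.0213 = 0.0385
F = 28738.5 · e^(0.0385 × 14/12) = 28738.5 × 1.04594069 = 30058.7665
Value of long forward = (F − K)·e^(−rT) = (30058.7665 − 29825.5) · e^(−0.0598·14/12)
= 233.2665 × 0.93261140 = 217.55

217.55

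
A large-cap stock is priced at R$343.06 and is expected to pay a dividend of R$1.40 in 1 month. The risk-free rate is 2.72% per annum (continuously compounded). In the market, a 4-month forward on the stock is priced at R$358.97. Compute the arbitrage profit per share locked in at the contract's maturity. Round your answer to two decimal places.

PV(dividends) I = 1.40·e^(−0.0272·1/12) = 1.3968
Fair forward F* = (S − I)·e^(rT) = (343.06 − 1.3968)·e^0.009067 = 341.6632 × 1.009108 = 344.7751
Market R$358.97 > fair 344.7751: forward overpriced → cash-and-carry (borrow at r, buy the stock and collect the dividends, short the forward).
Profit at T = |F_mkt − F*| = |358.97 − 344.7751| = R$14.19 per share

R$14.19 per share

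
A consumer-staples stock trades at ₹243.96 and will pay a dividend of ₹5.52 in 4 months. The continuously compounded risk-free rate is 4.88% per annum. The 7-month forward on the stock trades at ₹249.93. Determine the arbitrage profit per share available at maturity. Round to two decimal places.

PV(dividends) I = 5.52·e^(−0.0488·4/12) = 5.4309
Fair forward F* = (S − I)·e^(rT) = (243.96 − 5.4309)·e^0.028467 = 238.5291 × 1.028876 = 245.4169
Market ₹249.93 > fair 245.4169: forward overpriced → cash-and-carry (borrow at r, buy the stock and collect the dividends, short the forward).
Profit at T = |F_mkt − F*| = |249.93 − 245.4169| = ₹4.51 per share

₹4.51 per share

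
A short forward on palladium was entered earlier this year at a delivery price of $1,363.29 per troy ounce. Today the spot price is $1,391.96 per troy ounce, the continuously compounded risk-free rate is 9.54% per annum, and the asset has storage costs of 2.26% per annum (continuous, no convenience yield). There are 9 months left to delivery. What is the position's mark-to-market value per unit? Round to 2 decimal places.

-$146.60 per troy ounce

Current fair forward for the remaining 9 months: F = S·e^((r + u)·T), (r + u) = 0.0954 + 0.0226 = 0.1180
F = 1391.96 · e^(0.1180 × 9/12) = 1391.96 × 1.09253425 = 1520.7640
Value of long forward = (F − K)·e^(−rT) = (1520.7640 − 1363.29) · e^(−0.0954·9/12)
= 157.4740 × 0.93094973 = 146.60
Short position value = −(long value) = -$146.60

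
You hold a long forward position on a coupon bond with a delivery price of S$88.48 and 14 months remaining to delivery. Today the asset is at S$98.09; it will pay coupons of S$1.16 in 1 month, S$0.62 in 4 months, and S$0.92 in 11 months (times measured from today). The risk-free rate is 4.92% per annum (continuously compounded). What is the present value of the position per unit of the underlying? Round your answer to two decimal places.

S$11.90

PV(remaining coupons) I = 1.16·e^(−0.0492·1/12) + 0.62·e^(−0.0492·4/12) + 0.92·e^(−0.0492·11/12) = 2.6446
Current forward F = (S − I)·e^(rT) = (98.09 − 2.6446)·e^(0.0492·14/12) = 95.4454 × 1.059079 = 101.0842
Value (long) = (F − K)·e^(−rT) = (101.0842 − 88.48) × 0.944216 = 11.9011
Value = S$11.90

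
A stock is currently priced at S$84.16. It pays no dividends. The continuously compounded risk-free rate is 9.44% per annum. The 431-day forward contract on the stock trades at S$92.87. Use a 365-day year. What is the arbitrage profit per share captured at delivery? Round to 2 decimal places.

Fair forward: F* = S·e^(carry·T), with carry = r = 0.0944
F* = 84.16 · e^(0.0944 × 431/365) = 84.16 · e^0.111470 = 84.16 × 1.117920 = S$94.0841
Market S$92.87 < fair S$94.0841: forward underpriced → reverse cash-and-carry (short spot, go long the forward).
At maturity, profit = |F_mkt − F*| = |92.87 − 94.0841| = S$1.21 per share

S$1.21 per share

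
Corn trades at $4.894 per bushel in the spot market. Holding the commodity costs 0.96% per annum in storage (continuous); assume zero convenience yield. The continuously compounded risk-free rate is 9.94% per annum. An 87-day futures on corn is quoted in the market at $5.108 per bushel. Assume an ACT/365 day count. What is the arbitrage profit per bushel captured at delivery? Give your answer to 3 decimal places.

$0.085 per bushel

Fair futures: F* = S·e^(carry·T), with carry = (r + u) = 0.0994 + 0.0096 = 0.1090
F* = 4.894 · e^(0.1090 × 87/365) = 4.894 · e^0.025981 = 4.894 × 1.026321 = $5.0228
Market $5.108 > fair $5.0228: forward overpriced → cash-and-carry (buy spot, short the forward).
At maturity, profit = |F_mkt − F*| = |5.108 − 5.0228| = $0.085 per bushel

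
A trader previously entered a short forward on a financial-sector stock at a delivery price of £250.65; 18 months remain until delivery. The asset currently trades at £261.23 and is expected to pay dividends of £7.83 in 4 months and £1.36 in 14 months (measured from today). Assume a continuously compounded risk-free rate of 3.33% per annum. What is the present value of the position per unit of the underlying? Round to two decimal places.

-£13.74

PV(remaining dividends) I = 7.83·e^(−0.0333·4/12) + 1.36·e^(−0.0333·14/12) = 9.0517
Current forward F = (S − I)·e^(rT) = (261.23 − 9.0517)·e^(0.0333·18/12) = 252.1783 × 1.051219 = 265.0946
Value (long) = (F − K)·e^(−rT) = (265.0946 − 250.65) × 0.951277 = 13.7408
Short position value = −(long value) = -£13.74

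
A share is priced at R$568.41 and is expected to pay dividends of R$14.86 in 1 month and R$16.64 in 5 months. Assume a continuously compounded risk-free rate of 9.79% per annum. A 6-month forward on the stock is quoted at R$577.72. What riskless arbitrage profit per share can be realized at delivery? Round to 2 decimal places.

PV(dividends) I = 14.86·e^(−0.0979·1/12) + 16.64·e^(−0.0979·5/12) = 30.7141
Fair forward F* = (S − I)·e^(rT) = (568.41 − 30.7141)·e^0.048950 = 537.6959 × 1.050168 = 564.6710
Market R$577.72 > fair 564.6710: forward overpriced → cash-and-carry (borrow at r, buy the stock and collect the dividends, short the forward).
Profit at T = |F_mkt − F*| = |577.72 − 564.6710| = R$13.05 per share

R$13.05 per share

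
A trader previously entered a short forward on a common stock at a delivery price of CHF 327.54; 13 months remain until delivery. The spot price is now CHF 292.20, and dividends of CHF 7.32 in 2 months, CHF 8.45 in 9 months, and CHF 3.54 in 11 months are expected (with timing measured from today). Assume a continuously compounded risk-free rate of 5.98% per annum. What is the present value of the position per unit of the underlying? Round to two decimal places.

PV(remaining dividends) I = 7.32·e^(−0.0598·2/12) + 8.45·e^(−0.0598·9/12) + 3.54·e^(−0.0598·11/12) = 18.6780
Current forward F = (S − I)·e^(rT) = (292.20 − 18.6780)·e^(0.0598·13/12) = 273.5220 × 1.066928 = 291.8283
Value (long) = (F − K)·e^(−rT) = (291.8283 − 327.54) × 0.937271 = -33.4715
Short position value = −(long value) = CHF 33.47

CHF 33.47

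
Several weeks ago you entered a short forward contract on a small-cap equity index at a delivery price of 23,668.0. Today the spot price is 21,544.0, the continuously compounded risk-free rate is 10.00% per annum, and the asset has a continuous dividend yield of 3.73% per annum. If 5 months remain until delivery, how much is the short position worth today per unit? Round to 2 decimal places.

1490.34

Current fair forward for the remaining 5 months: F = S·e^((r − q)·T), (r − q) = 0.1000 − 0.0373 = 0.0627
F = 21544.0 · e^(0.0627 × 5/12) = 21544.0 × 1.02646925 = 22114.2535
Value of long forward = (F − K)·e^(−rT) = (22114.2535 − 23668.0) · e^(−0.1000·5/12)
= -1553.7465 × 0.95918946 = -1490.34
Short position value = −(long value) = 1490.34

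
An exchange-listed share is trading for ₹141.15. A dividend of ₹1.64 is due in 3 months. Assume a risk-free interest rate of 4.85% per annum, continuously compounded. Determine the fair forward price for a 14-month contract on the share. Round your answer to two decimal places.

₹147.65

PV(dividends) I = 1.64·e^(−0.0485·3/12)
I = 1.6202
F = (S − I)·e^(rT) = (141.15 − 1.6202) · e^(0.0485·14/12)
= 139.5298 · e^0.056583 = 139.5298 × 1.058214 = ₹147.65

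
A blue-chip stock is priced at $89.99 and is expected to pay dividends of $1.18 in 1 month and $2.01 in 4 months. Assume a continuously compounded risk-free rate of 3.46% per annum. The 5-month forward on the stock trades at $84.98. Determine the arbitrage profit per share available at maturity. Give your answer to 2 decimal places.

PV(dividends) I = 1.18·e^(−0.0346·1/12) + 2.01·e^(−0.0346·4/12) = 3.1636
Fair forward F* = (S − I)·e^(rT) = (89.99 − 3.1636)·e^0.014417 = 86.8264 × 1.014521 = 88.0872
Market $84.98 < fair 88.0872: forward underpriced → reverse cash-and-carry (short the stock, invest proceeds at r, pay the dividends, go long the forward).
Profit at T = |F_mkt − F*| = |84.98 − 88.0872| = $3.11 per share

$3.11 per share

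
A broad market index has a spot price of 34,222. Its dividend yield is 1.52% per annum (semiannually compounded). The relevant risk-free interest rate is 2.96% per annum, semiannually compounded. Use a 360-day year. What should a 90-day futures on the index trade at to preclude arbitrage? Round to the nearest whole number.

F = S · (1+r/2)^(2T) / (1+q/2)^(2T)
= 34222 × 1.007373 / 1.003793 = 34222 × 1.003566
F = 34,344

34,344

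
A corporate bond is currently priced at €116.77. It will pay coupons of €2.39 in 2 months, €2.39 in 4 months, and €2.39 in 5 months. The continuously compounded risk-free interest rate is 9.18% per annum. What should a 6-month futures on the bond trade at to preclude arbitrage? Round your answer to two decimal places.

€114.96

PV(coupons) I = 2.39·e^(−0.0918·2/12) + 2.39·e^(−0.0918·4/12) + 2.39·e^(−0.0918·5/12)
I = 2.3537 + 2.3180 + 2.3003 = 6.9720
F = (S − I)·e^(rT) = (116.77 − 6.9720) · e^(0.0918·6/12)
= 109.7980 · e^0.045900 = 109.7980 × 1.046970 = €114.96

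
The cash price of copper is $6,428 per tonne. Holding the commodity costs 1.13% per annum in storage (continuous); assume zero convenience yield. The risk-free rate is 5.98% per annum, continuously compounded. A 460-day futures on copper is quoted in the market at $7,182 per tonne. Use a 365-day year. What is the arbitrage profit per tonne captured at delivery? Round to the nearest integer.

$151 per tonne

Fair futures: F* = S·e^(carry·T), with carry = (r + u) = 0.0598 + 0.0113 = 0.0711
F* = 6428 · e^(0.0711 × 460/365) = 6428 · e^0.089605 = 6428 × 1.093742 = $7030.5736
Market $7182 > fair $7030.5736: forward overpriced → cash-and-carry (buy spot, short the forward).
At maturity, profit = |F_mkt − F*| = |7182 − 7030.5736| = $151 per tonne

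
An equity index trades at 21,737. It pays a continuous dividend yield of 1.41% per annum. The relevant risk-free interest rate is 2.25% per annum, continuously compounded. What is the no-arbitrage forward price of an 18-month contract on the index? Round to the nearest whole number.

22,013

F = S·e^((r − q)T) = 21737 · e^((0.0225 − 0.0141) × 18/12)
= 21737 · e^0.012600 = 21737 × 1.012680
F = 22,013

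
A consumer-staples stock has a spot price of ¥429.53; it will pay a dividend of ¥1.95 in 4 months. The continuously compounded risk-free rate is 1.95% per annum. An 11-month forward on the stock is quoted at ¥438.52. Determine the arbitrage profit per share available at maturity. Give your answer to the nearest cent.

¥3.22 per share

PV(dividends) I = 1.95·e^(−0.0195·4/12) = 1.9374
Fair forward F* = (S − I)·e^(rT) = (429.53 − 1.9374)·e^0.017875 = 427.5926 × 1.018036 = 435.3047
Market ¥438.52 > fair 435.3047: forward overpriced → cash-and-carry (borrow at r, buy the stock and collect the dividends, short the forward).
Profit at T = |F_mkt − F*| = |438.52 − 435.3047| = ¥3.22 per share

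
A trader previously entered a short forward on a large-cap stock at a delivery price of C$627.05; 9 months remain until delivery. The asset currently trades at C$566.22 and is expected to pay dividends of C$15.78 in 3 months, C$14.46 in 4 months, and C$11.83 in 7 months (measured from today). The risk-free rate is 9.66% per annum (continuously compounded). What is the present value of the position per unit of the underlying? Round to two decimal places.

PV(remaining dividends) I = 15.78·e^(−0.0966·3/12) + 14.46·e^(−0.0966·4/12) + 11.83·e^(−0.0966·7/12) = 40.5871
Current forward F = (S − I)·e^(rT) = (566.22 − 40.5871)·e^(0.0966·9/12) = 525.6329 × 1.075139 = 565.1284
Value (long) = (F − K)·e^(−rT) = (565.1284 − 627.05) × 0.930112 = -57.5940
Short position value = −(long value) = C$57.59

C$57.59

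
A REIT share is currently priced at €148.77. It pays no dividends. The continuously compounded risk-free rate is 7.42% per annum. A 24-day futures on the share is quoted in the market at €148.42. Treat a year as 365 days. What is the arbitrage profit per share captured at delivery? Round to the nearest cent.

€1.08 per share

Fair futures: F* = S·e^(carry·T), with carry = r = 0.0742
F* = 148.77 · e^(0.0742 × 24/365) = 148.77 · e^0.004879 = 148.77 × 1.004891 = €149.4976
Market €148.42 < fair €149.4976: forward underpriced → reverse cash-and-carry (short spot, go long the forward).
At maturity, profit = |F_mkt − F*| = |148.42 − 149.4976| = €1.08 per share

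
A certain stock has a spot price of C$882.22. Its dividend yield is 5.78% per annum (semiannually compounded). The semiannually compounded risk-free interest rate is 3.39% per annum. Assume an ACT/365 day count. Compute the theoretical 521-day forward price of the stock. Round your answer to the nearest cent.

C$853.28

F = S · (1+r/2)^(2T) / (1+q/2)^(2T)
= 882.22 × 1.049153 / 1.084733 = 882.22 × 0.967199
F = C$853.28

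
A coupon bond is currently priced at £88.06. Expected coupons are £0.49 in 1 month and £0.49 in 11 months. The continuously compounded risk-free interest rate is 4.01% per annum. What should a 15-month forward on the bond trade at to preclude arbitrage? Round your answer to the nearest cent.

PV(coupons) I = 0.49·e^(−0.0401·1/12) + 0.49·e^(−0.0401·11/12)
I = 0.4884 + 0.4723 = 0.9607
F = (S − I)·e^(rT) = (88.06 − 0.9607) · e^(0.0401·15/12)
= 87.0993 · e^0.050125 = 87.0993 × 1.051403 = £91.58

£91.58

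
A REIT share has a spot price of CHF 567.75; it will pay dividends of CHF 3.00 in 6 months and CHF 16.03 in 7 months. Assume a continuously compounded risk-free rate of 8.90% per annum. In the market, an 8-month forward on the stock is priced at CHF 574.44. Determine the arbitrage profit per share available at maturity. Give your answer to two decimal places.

PV(dividends) I = 3.00·e^(−0.0890·6/12) + 16.03·e^(−0.0890·7/12) = 18.0884
Fair forward F* = (S − I)·e^(rT) = (567.75 − 18.0884)·e^0.059333 = 549.6616 × 1.061129 = 583.2619
Market CHF 574.44 < fair 583.2619: forward underpriced → reverse cash-and-carry (short the stock, invest proceeds at r, pay the dividends, go long the forward).
Profit at T = |F_mkt − F*| = |574.44 − 583.2619| = CHF 8.82 per share

CHF 8.82 per share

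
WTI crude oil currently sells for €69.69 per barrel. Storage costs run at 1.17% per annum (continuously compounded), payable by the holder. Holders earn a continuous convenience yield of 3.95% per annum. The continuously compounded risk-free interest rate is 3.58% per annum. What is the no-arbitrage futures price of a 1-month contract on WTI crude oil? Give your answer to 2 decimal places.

Net carry = r + u − y = 0.0358 + 0.0117 − 0.0395 = 0.0080
F = S·e^((r+u−y)T) = 69.69 · e^(0.0080 × 1/12) = 69.69 · e^0.000667
= 69.69 × 1.000667 = €69.74 per barrel

€69.74 per barrel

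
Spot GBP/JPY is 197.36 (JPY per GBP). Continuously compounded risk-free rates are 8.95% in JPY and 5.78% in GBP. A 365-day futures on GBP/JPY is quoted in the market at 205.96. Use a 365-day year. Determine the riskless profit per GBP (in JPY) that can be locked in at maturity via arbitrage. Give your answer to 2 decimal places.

2.24 per GBP (in JPY)

Fair futures: F* = S·e^(carry·T), with carry = (r_JPY − r_GBP) = 0.0895 − 0.0578 = 0.0317
F* = 197.36 · e^(0.0317 × 365/365) = 197.36 · e^0.031700 = 197.36 × 1.032208 = 203.7166
Market 205.96 > fair 203.7166: forward overpriced → cash-and-carry (buy spot, short the forward).
At maturity, profit = |F_mkt − F*| = |205.96 − 203.7166| = 2.24 per GBP (in JPY)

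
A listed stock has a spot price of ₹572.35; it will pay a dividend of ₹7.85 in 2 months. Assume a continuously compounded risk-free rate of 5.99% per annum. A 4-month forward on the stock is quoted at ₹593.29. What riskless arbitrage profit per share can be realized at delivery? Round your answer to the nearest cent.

₹17.33 per share

PV(dividends) I = 7.85·e^(−0.0599·2/12) = 7.7720
Fair forward F* = (S − I)·e^(rT) = (572.35 − 7.7720)·e^0.019967 = 564.5780 × 1.020168 = 575.9644
Market ₹593.29 > fair 575.9644: forward overpriced → cash-and-carry (borrow at r, buy the stock and collect the dividends, short the forward).
Profit at T = |F_mkt − F*| = |593.29 − 575.9644| = ₹17.33 per share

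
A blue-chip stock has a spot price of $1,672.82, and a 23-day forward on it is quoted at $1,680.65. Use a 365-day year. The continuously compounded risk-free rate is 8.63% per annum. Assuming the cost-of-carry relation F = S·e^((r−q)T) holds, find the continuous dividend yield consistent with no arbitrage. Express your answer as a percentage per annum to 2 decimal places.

1.22%

From F = S·e^((r−q)T): (r − q) = ln(F/S)/T
ln(1680.65/1672.82) = ln(1.004681) = 0.004670
(r − q) = 0.004670 / (23/365) = 0.074111
q = r − ln(F/S)/T = 0.0863 − 0.074111 = 0.012189
q = 1.22%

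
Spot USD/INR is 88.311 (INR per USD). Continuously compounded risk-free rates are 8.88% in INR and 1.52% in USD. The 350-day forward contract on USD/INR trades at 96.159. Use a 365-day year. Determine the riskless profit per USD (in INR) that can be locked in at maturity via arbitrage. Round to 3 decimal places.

Fair forward: F* = S·e^(carry·T), with carry = (r_INR − r_USD) = 0.0888 − 0.0152 = 0.0736
F* = 88.311 · e^(0.0736 × 350/365) = 88.311 · e^0.070575 = 88.311 × 1.073125 = 94.7687
Market 96.159 > fair 94.7687: forward overpriced → cash-and-carry (buy spot, short the forward).
At maturity, profit = |F_mkt − F*| = |96.159 − 94.7687| = 1.390 per USD (in INR)

1.390 per USD (in INR)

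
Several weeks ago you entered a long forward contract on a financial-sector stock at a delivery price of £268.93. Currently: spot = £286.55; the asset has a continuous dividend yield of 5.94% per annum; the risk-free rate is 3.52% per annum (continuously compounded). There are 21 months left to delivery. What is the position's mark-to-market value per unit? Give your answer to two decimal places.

Current fair forward for the remaining 21 months: F = S·e^((r − q)·T), (r − q) = 0.0352 − 0.0594 = -0.0242
F = 286.55 · e^(-0.0242 × 21/12) = 286.55 × 0.958534 = 274.6679
Value of long forward = (F − K)·e^(−rT) = (274.6679 − 268.93) · e^(−0.0352·21/12)
= 5.7379 × 0.940259 = 5.40

£5.40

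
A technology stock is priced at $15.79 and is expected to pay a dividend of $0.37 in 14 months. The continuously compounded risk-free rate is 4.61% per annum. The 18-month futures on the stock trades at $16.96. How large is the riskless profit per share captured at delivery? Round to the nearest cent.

$0.42 per share

PV(dividends) I = 0.37·e^(−0.0461·14/12) = 0.3506
Fair futures F* = (S − I)·e^(rT) = (15.79 − 0.3506)·e^0.069150 = 15.4394 × 1.071597 = 16.5448
Market $16.96 > fair 16.5448: forward overpriced → cash-and-carry (borrow at r, buy the stock and collect the dividends, short the forward).
Profit at T = |F_mkt − F*| = |16.96 − 16.5448| = $0.42 per share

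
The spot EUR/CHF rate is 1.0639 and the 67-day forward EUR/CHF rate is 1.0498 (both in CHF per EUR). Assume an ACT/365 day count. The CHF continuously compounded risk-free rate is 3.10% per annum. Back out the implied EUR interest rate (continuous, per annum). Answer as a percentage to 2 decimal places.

F = S·e^((r_CHF − r_EUR)T) ⇒ r_EUR = r_CHF − ln(F/S)/T
ln(1.0498/1.0639) = -0.013342; /(67/365) = -0.072684
r_EUR = 0.0310 + 0.072684 = 0.103684
r_EUR = 10.37%

10.37%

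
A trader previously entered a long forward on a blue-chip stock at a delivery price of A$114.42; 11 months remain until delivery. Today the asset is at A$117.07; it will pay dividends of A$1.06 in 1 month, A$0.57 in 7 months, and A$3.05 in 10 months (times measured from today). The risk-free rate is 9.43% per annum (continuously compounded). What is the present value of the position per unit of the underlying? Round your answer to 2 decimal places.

PV(remaining dividends) I = 1.06·e^(−0.0943·1/12) + 0.57·e^(−0.0943·7/12) + 3.05·e^(−0.0943·10/12) = 4.4107
Current forward F = (S − I)·e^(rT) = (117.07 − 4.4107)·e^(0.0943·11/12) = 112.6593 × 1.090288 = 122.8311
Value (long) = (F − K)·e^(−rT) = (122.8311 − 114.42) × 0.917189 = 7.7146
Value = A$7.71

A$7.71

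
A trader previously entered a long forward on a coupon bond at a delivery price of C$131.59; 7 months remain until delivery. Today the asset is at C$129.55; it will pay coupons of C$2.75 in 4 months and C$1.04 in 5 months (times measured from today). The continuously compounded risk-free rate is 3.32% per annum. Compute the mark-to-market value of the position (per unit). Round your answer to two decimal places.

PV(remaining coupons) I = 2.75·e^(−0.0332·4/12) + 1.04·e^(−0.0332·5/12) = 3.7454
Current forward F = (S − I)·e^(rT) = (129.55 − 3.7454)·e^(0.0332·7/12) = 125.8046 × 1.019555 = 128.2647
Value (long) = (F − K)·e^(−rT) = (128.2647 − 131.59) × 0.980820 = -3.2615
Value = -C$3.26

-C$3.26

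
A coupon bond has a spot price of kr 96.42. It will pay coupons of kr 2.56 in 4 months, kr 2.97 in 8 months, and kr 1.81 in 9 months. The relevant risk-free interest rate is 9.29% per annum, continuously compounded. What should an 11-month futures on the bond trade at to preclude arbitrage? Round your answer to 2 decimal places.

PV(coupons) I = 2.56·e^(−0.0929·4/12) + 2.97·e^(−0.0929·8/12) + 1.81·e^(−0.0929·9/12)
I = 2.4819 + 2.7916 + 1.6882 = 6.9617
F = (S − I)·e^(rT) = (96.42 − 6.9617) · e^(0.0929·11/12)
= 89.4583 · e^0.085158 = 89.4583 × 1.088889 = kr 97.41

kr 97.41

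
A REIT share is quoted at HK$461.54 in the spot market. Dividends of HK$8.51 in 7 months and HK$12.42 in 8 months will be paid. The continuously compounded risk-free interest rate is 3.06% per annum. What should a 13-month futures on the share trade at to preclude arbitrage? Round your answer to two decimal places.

PV(dividends) I = 8.51·e^(−0.0306·7/12) + 12.42·e^(−0.0306·8/12)
I = 8.3594 + 12.1692 = 20.5286
F = (S − I)·e^(rT) = (461.54 − 20.5286) · e^(0.0306·13/12)
= 441.0114 · e^0.033150 = 441.0114 × 1.033706 = HK$455.88

HK$455.88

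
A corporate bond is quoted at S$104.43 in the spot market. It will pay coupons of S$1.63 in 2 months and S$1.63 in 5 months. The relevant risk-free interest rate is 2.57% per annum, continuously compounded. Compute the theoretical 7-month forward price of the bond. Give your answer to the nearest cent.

PV(coupons) I = 1.63·e^(−0.0257·2/12) + 1.63·e^(−0.0257·5/12)
I = 1.6230 + 1.6126 = 3.2356
F = (S − I)·e^(rT) = (104.43 − 3.2356) · e^(0.0257·7/12)
= 101.1944 · e^0.014992 = 101.1944 × 1.015105 = S$102.72

S$102.72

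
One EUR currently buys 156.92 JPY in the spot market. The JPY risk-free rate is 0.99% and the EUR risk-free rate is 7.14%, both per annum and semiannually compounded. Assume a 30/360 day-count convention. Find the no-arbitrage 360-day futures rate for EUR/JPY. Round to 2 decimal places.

By covered interest parity, F = S · (1+r_JPY/2)^(2T) / (1+r_EUR/2)^(2T)
= 156.92 × 1.009925 / 1.072674 = 156.92 × 0.941502
F = 147.74 JPY per EUR

147.74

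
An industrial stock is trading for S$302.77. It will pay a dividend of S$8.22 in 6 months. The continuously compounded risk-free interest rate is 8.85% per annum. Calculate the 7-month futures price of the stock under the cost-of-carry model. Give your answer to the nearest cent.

S$310.53

PV(dividends) I = 8.22·e^(−0.0885·6/12)
I = 7.8642
F = (S − I)·e^(rT) = (302.77 − 7.8642) · e^(0.0885·7/12)
= 294.9058 · e^0.051625 = 294.9058 × 1.052981 = S$310.53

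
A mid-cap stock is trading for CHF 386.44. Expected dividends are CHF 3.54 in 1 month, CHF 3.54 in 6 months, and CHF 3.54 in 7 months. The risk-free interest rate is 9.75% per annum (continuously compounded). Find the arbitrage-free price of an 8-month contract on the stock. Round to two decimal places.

PV(dividends) I = 3.54·e^(−0.0975·1/12) + 3.54·e^(−0.0975·6/12) + 3.54·e^(−0.0975·7/12)
I = 3.5114 + 3.3716 + 3.3443 = 10.2273
F = (S − I)·e^(rT) = (386.44 − 10.2273) · e^(0.0975·8/12)
= 376.2127 · e^0.065000 = 376.2127 × 1.067159 = CHF 401.48

CHF 401.48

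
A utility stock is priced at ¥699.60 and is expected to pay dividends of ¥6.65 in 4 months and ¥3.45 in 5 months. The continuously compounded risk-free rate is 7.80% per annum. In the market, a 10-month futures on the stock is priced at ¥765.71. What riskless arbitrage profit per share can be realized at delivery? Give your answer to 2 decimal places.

PV(dividends) I = 6.65·e^(−0.0780·4/12) + 3.45·e^(−0.0780·5/12) = 9.8190
Fair futures F* = (S − I)·e^(rT) = (699.60 − 9.8190)·e^0.065000 = 689.7810 × 1.067159 = 736.1060
Market ¥765.71 > fair 736.1060: forward overpriced → cash-and-carry (borrow at r, buy the stock and collect the dividends, short the forward).
Profit at T = |F_mkt − F*| = |765.71 − 736.1060| = ¥29.60 per share

¥29.60 per share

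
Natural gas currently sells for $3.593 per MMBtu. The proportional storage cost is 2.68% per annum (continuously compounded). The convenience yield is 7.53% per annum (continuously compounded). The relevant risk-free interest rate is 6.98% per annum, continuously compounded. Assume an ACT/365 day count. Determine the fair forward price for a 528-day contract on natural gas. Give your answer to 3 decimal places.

Net carry = r + u − y = 0.0698 + 0.0268 − 0.0753 = 0.0213
F = S·e^((r+u−y)T) = 3.593 · e^(0.0213 × 528/365) = 3.593 · e^0.030812
= 3.593 × 1.031292 = $3.705 per MMBtu

$3.705 per MMBtu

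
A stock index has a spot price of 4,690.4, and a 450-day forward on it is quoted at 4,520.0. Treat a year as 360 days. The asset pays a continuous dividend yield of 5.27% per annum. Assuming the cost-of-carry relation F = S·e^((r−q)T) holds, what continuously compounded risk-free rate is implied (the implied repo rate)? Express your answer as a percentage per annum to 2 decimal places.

From F = S·e^((r−q)T): (r − q) = ln(F/S)/T
ln(4520.0/4690.4) = ln(0.963670) = -0.037006
(r − q) = -0.037006 / (450/360) = -0.029605
r = ln(F/S)/T + q = -0.029605 + 0.0527 = 0.023095
r = 2.31%

2.31%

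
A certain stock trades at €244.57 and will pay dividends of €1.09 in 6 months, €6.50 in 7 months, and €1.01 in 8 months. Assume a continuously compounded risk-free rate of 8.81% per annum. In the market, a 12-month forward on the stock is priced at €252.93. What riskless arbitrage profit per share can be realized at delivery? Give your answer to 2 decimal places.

PV(dividends) I = 1.09·e^(−0.0881·6/12) + 6.50·e^(−0.0881·7/12) + 1.01·e^(−0.0881·8/12) = 8.1698
Fair forward F* = (S − I)·e^(rT) = (244.57 − 8.1698)·e^0.088100 = 236.4002 × 1.092097 = 258.1719
Market €252.93 < fair 258.1719: forward underpriced → reverse cash-and-carry (short the stock, invest proceeds at r, pay the dividends, go long the forward).
Profit at T = |F_mkt − F*| = |252.93 − 258.1719| = €5.24 per share

€5.24 per share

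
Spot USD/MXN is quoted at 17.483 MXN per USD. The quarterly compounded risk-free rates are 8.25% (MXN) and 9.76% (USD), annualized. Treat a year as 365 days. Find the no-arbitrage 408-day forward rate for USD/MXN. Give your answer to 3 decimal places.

17.197

By covered interest parity, F = S · (1+r_MXN/4)^(4T) / (1+r_USD/4)^(4T)
= 17.483 × 1.095577 / 1.113812 = 17.483 × 0.983628
F = 17.197 MXN per USD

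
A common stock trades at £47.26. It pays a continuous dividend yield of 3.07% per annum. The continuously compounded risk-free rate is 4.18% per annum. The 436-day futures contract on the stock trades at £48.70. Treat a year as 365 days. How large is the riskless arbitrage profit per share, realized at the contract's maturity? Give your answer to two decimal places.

Fair futures: F* = S·e^(carry·T), with carry = (r − q) = 0.0418 − 0.0307 = 0.0111
F* = 47.26 · e^(0.0111 × 436/365) = 47.26 · e^0.013259 = 47.26 × 1.013347 = £47.8908
Market £48.70 > fair £47.8908: forward overpriced → cash-and-carry (buy spot, short the forward).
At maturity, profit = |F_mkt − F*| = |48.70 − 47.8908| = £0.81 per share

£0.81 per share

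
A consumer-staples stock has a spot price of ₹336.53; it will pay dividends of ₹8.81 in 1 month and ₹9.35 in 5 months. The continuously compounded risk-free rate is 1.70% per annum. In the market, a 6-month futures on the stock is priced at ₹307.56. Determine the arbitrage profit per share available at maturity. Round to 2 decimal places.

₹13.61 per share

PV(dividends) I = 8.81·e^(−0.0170·1/12) + 9.35·e^(−0.0170·5/12) = 18.0815
Fair futures F* = (S − I)·e^(rT) = (336.53 − 18.0815)·e^0.008500 = 318.4485 × 1.008536 = 321.1668
Market ₹307.56 < fair 321.1668: forward underpriced → reverse cash-and-carry (short the stock, invest proceeds at r, pay the dividends, go long the forward).
Profit at T = |F_mkt − F*| = |307.56 − 321.1668| = ₹13.61 per share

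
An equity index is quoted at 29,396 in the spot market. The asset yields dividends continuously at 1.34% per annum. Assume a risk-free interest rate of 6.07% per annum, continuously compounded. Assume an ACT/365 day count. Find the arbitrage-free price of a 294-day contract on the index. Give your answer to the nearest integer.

30,538

F = S·e^((r − q)T) = 29396 · e^((0.0607 − 0.0134) × 294/365)
= 29396 · e^0.038099 = 29396 × 1.038834
F = 30,538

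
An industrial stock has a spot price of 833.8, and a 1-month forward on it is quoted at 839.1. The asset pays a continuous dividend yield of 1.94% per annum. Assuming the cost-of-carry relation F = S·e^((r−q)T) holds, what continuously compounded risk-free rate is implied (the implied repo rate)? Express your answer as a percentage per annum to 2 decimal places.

9.54%

From F = S·e^((r−q)T): (r − q) = ln(F/S)/T
ln(839.1/833.8) = ln(1.006356) = 0.006336
(r − q) = 0.006336 / (1/12) = 0.076032
r = ln(F/S)/T + q = 0.076032 + 0.0194 = 0.095432
r = 9.54%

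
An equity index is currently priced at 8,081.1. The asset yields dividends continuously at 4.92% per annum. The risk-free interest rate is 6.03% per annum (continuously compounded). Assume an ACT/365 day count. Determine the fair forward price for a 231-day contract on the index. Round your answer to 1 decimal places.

8,138.1

F = S·e^((r − q)T) = 8081.1 · e^((0.0603 − 0.0492) × 231/365)
= 8081.1 · e^0.007025 = 8081.1 × 1.007050
F = 8,138.1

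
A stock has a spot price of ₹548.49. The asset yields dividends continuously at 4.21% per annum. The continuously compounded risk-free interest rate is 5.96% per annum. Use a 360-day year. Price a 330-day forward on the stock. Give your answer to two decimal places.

₹557.36

F = S·e^((r − q)T) = 548.49 · e^((0.0596 − 0.0421) × 330/360)
= 548.49 · e^0.016042 = 548.49 × 1.016171
F = ₹557.36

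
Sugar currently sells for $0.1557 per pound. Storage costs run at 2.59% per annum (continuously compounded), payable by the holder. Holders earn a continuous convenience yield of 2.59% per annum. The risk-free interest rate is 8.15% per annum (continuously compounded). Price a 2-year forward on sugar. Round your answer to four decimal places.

Net carry = r + u − y = 0.0815 + 0.0259 − 0.0259 = 0.0815
F = S·e^((r+u−y)T) = 0.1557 · e^(0.0815 × 2) = 0.1557 · e^0.163000
= 0.1557 × 1.177037 = $0.1833 per pound

$0.1833 per pound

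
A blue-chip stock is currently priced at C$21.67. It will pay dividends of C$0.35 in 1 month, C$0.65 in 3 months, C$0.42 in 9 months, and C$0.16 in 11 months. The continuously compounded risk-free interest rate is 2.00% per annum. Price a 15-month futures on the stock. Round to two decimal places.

C$20.61

PV(dividends) I = 0.35·e^(−0.0200·1/12) + 0.65·e^(−0.0200·3/12) + 0.42·e^(−0.0200·9/12) + 0.16·e^(−0.0200·11/12)
I = 0.3494 + 0.6468 + 0.4137 + 0.1571 = 1.5670
F = (S − I)·e^(rT) = (21.67 − 1.5670) · e^(0.0200·15/12)
= 20.1030 · e^0.025000 = 20.1030 × 1.025315 = C$20.61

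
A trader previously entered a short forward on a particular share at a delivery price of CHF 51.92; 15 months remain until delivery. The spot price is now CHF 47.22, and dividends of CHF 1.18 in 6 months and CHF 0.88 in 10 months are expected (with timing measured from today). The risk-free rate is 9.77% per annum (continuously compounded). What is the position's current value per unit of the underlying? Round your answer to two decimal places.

CHF 0.67

PV(remaining dividends) I = 1.18·e^(−0.0977·6/12) + 0.88·e^(−0.0977·10/12) = 1.9349
Current forward F = (S − I)·e^(rT) = (47.22 − 1.9349)·e^(0.0977·15/12) = 45.2851 × 1.129895 = 51.1674
Value (long) = (F − K)·e^(−rT) = (51.1674 − 51.92) × 0.885038 = -0.6661
Short position value = −(long value) = CHF 0.67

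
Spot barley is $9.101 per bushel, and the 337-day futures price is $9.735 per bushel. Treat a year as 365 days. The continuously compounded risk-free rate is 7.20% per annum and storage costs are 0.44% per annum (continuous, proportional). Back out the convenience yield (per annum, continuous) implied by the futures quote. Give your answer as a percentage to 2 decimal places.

F = S·e^((r+u−y)T) ⇒ (r+u−y) = ln(F/S)/T
ln(9.735/9.101) = 0.067343; /T ⇒ 0.072938
y = r + u − ln(F/S)/T = 0.0720 + 0.0044 − 0.072938 = 0.003462
y = 0.35%

0.35%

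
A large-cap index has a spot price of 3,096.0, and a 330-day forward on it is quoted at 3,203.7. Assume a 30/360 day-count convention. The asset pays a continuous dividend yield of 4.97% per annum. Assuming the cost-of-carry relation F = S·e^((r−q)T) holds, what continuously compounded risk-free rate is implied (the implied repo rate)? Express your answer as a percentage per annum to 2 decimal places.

From F = S·e^((r−q)T): (r − q) = ln(F/S)/T
ln(3203.7/3096.0) = ln(1.034787) = 0.034196
(r − q) = 0.034196 / (330/360) = 0.037305
r = ln(F/S)/T + q = 0.037305 + 0.0497 = 0.087005
r = 8.70%

8.70%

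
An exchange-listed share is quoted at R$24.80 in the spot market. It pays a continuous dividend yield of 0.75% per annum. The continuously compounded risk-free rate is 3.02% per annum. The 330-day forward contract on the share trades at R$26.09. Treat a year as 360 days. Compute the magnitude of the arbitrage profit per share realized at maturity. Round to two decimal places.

Fair forward: F* = S·e^(carry·T), with carry = (r − q) = 0.0302 − 0.0075 = 0.0227
F* = 24.80 · e^(0.0227 × 330/360) = 24.80 · e^0.020808 = 24.80 × 1.021026 = R$25.3214
Market R$26.09 > fair R$25.3214: forward overpriced → cash-and-carry (buy spot, short the forward).
At maturity, profit = |F_mkt − F*| = |26.09 − 25.3214| = R$0.77 per share

R$0.77 per share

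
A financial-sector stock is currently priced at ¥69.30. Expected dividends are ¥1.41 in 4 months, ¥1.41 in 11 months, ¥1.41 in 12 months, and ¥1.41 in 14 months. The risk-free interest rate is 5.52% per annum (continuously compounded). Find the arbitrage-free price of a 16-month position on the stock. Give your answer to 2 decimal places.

¥68.80

PV(dividends) I = 1.41·e^(−0.0552·4/12) + 1.41·e^(−0.0552·11/12) + 1.41·e^(−0.0552·12/12) + 1.41·e^(−0.0552·14/12)
I = 1.3843 + 1.3404 + 1.3343 + 1.3221 = 5.3811
F = (S − I)·e^(rT) = (69.30 − 5.3811) · e^(0.0552·16/12)
= 63.9189 · e^0.073600 = 63.9189 × 1.076376 = ¥68.80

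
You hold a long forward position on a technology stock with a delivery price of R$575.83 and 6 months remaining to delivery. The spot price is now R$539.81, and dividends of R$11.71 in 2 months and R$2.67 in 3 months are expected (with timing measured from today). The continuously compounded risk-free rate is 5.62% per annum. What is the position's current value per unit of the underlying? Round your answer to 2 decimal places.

-R$34.30

PV(remaining dividends) I = 11.71·e^(−0.0562·2/12) + 2.67·e^(−0.0562·3/12) = 14.2336
Current forward F = (S − I)·e^(rT) = (539.81 − 14.2336)·e^(0.0562·6/12) = 525.5764 × 1.028499 = 540.5548
Value (long) = (F − K)·e^(−rT) = (540.5548 − 575.83) × 0.972291 = -34.2978
Value = -R$34.30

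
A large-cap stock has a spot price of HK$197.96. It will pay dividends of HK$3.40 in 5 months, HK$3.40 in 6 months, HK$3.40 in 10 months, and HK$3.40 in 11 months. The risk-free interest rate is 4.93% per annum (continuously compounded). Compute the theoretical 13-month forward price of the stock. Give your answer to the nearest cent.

PV(dividends) I = 3.40·e^(−0.0493·5/12) + 3.40·e^(−0.0493·6/12) + 3.40·e^(−0.0493·10/12) + 3.40·e^(−0.0493·11/12)
I = 3.3309 + 3.3172 + 3.2631 + 3.2498 = 13.1610
F = (S − I)·e^(rT) = (197.96 − 13.1610) · e^(0.0493·13/12)
= 184.7990 · e^0.053408 = 184.7990 × 1.054860 = HK$194.94

HK$194.94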